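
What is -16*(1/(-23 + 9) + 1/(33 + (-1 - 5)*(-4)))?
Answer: 344/399 ≈ 0.86215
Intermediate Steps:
-16*(1/(-23 + 9) + 1/(33 + (-1 - 5)*(-4))) = -16*(1/(-14) + 1/(33 - 6*(-4))) = -16*(1*(-1/14) + 1/(33 + 24)) = -16*(-1/14 + 1/57) = -16*(-43/798) = 344/399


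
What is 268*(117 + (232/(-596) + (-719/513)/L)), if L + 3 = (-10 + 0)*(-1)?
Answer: 16692780392/535059 ≈ 31198.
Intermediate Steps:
L = 7 (L = -3 + (-10 + 0)*(-1) = -3 - 10*(-1) = -3 + 10 = 7)
268*(117 + (232/(-596) + (-719/513)/L)) = 268*(117 + (232/(-596) - 719/513/7)) = 268*(117 + (232*(-1/596) - 719*1/513*(⅐))) = 268*(117 + (-58/149 - 719/513*⅐)) = 268*(117 + (-58/149 - 719/3591)) = 268*(117 - 315409/535059) = 268*(62286494/535059) = 16692780392/535059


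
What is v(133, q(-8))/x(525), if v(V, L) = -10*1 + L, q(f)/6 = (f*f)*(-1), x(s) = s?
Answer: -394/525 ≈ -0.75048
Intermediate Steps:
q(f) = -6*f² (q(f) = 6*((f*f)*(-1)) = 6*(f²*(-1)) = 6*(-f²) = -6*f²)
v(V, L) = -10 + L
v(133, q(-8))/x(525) = (-10 - 6*(-8)²)/525 = (-10 - 6*64)*(1/525) = (-10 - 384)*(1/525) = -394*1/525 = -394/525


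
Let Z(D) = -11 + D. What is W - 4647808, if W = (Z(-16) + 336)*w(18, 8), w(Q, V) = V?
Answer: -4645336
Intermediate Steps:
W = 2472 (W = ((-11 - 16) + 336)*8 = (-27 + 336)*8 = 309*8 = 2472)
W - 4647808 = 2472 - 4647808 = -4645336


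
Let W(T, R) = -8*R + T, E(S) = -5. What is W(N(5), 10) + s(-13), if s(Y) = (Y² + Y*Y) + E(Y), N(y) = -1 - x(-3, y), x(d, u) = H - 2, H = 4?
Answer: 250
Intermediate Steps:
x(d, u) = 2 (x(d, u) = 4 - 2 = 2)
N(y) = -3 (N(y) = -1 - 1*2 = -1 - 2 = -3)
W(T, R) = T - 8*R
s(Y) = -5 + 2*Y² (s(Y) = (Y² + Y*Y) - 5 = (Y² + Y²) - 5 = 2*Y² - 5 = -5 + 2*Y²)
W(N(5), 10) + s(-13) = (-3 - 8*10) + (-5 + 2*(-13)²) = (-3 - 80) + (-5 + 2*169) = -83 + (-5 + 338) = -83 + 333 = 250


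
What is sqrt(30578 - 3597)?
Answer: sqrt(26981) ≈ 164.26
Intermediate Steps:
sqrt(30578 - 3597) = sqrt(26981)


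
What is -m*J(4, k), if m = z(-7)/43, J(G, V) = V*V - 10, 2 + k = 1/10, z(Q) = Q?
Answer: -4473/4300 ≈ -1.0402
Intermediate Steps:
k = -19/10 (k = -2 + 1/10 = -2 + ⅒ = -19/10 ≈ -1.9000)
J(G, V) = -10 + V² (J(G, V) = V² - 10 = -10 + V²)
m = -7/43 ≈ -0.16279
-m*J(4, k) = -(-7)*(-10 + (-19/10)²)/43 = -(-7)*(-10 + 361/100)/43 = -(-7)*(-639)/(43*100) = -1*4473/4300 = -4473/4300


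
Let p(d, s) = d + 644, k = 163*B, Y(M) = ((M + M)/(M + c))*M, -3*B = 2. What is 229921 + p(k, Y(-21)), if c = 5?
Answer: 691369/3 ≈ 2.3046e+5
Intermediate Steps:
B = -2/3 (B = -1/3*2 = -2/3 ≈ -0.66667)
Y(M) = 2*M**2/(5 + M) (Y(M) = ((M + M)/(M + 5))*M = ((2*M)/(5 + M))*M = (2*M/(5 + M))*M = 2*M**2/(5 + M))
k = -326/3 (k = 163*(-2/3) = -326/3 ≈ -108.67)
p(d, s) = 644 + d
229921 + p(k, Y(-21)) = 229921 + (644 - 326/3) = 229921 + 1606/3 = 691369/3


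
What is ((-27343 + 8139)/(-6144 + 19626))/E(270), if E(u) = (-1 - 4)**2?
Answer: -9602/168525 ≈ -0.056977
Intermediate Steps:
E(u) = 25 (E(u) = (-5)**2 = 25)
((-27343 + 8139)/(-6144 + 19626))/E(270) = ((-27343 + 8139)/(-6144 + 19626))/25 = -19204/13482*(1/25) = -19204*1/13482*(1/25) = -9602/6741*1/25 = -9602/168525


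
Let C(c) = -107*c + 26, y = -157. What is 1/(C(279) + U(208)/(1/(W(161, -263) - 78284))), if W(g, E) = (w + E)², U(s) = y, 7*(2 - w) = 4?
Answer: 49/74425212 ≈ 6.5838e-7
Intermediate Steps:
w = 10/7 (w = 2 - ⅐*4 = 2 - 4/7 = 10/7 ≈ 1.4286)
C(c) = 26 - 107*c
U(s) = -157
W(g, E) = (10/7 + E)²
1/(C(279) + U(208)/(1/(W(161, -263) - 78284))) = 1/((26 - 107*279) - (-12290588 + 157*(10 + 7*(-263))²/49)) = 1/((26 - 29853) - (-12290588 + 157*(10 - 1841)²/49)) = 1/(-29827 - 157/(1/((1/49)*(-1831)² - 78284))) = 1/(-29827 - 157/(1/((1/49)*3352561 - 78284))) = 1/(-29827 - 157/(1/(3352561/49 - 78284))) = 1/(-29827 - 157/(1/(-483355/49))) = 1/(-29827 - 157/(-49/483355)) = 1/(-29827 - 157*(-483355/49)) = 1/(-29827 + 75886735/49) = 1/(74425212/49) = 49/74425212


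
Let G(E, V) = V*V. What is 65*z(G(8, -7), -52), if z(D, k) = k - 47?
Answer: -6435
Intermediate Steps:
G(E, V) = V²
z(D, k) = -47 + k
65*z(G(8, -7), -52) = 65*(-47 - 52) = 65*(-99) = -6435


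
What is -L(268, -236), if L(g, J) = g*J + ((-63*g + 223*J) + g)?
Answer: 132492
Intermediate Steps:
L(g, J) = -62*g + 223*J + J*g (L(g, J) = J*g + (-62*g + 223*J) = -62*g + 223*J + J*g)
-L(268, -236) = -(-62*268 + 223*(-236) - 236*268) = -(-16616 - 52628 - 63248) = -1*(-132492) = 132492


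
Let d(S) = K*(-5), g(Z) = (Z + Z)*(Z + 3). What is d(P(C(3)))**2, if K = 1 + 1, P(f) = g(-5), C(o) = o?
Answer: 100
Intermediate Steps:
g(Z) = 2*Z*(3 + Z) (g(Z) = (2*Z)*(3 + Z) = 2*Z*(3 + Z))
P(f) = 20 (P(f) = 2*(-5)*(3 - 5) = 2*(-5)*(-2) = 20)
K = 2
d(S) = -10 (d(S) = 2*(-5) = -10)
d(P(C(3)))**2 = (-10)**2 = 100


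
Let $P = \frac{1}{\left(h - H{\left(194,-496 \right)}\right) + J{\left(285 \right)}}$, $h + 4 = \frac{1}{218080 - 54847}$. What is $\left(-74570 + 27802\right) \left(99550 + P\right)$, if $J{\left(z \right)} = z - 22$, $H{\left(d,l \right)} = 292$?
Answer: $- \frac{1567443045209141}{336668} \approx -4.6558 \cdot 10^{9}$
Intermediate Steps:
$h = - \frac{652931}{163233}$ ($h = -4 + \frac{1}{218080 - 54847} = -4 + \frac{1}{163233} = - \frac{652931}{163233} \approx -4.0$)
$J{\left(z \right)} = -22 + z$
$P = - \frac{163233}{5386688}$ ($P = \frac{1}{\left(- \frac{652931}{163233} - 292\right) + \left(-22 + 285\right)} = \frac{1}{\left(- \frac{652931}{163233} - 292\right) + 263} = \frac{1}{- \frac{48316967}{163233} + 263} = \frac{1}{- \frac{5386688}{163233}} = - \frac{163233}{5386688} \approx -0.030303$)
$\left(-74570 + 27802\right) \left(99550 + P\right) = \left(-74570 + 27802\right) \left(99550 - \frac{163233}{5386688}\right) = \left(-46768\right) \frac{536244627167}{5386688} = - \frac{1567443045209141}{336668}$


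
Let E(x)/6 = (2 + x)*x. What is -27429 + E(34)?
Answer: -20085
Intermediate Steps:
E(x) = 6*x*(2 + x) (E(x) = 6*((2 + x)*x) = 6*(x*(2 + x)) = 6*x*(2 + x))
-27429 + E(34) = -27429 + 6*34*(2 + 34) = -27429 + 6*34*36 = -27429 + 7344 = -20085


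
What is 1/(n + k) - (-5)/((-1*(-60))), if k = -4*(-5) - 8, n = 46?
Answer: 35/348 ≈ 0.10057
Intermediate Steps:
k = 12 (k = 20 - 8 = 12)
1/(n + k) - (-5)/((-1*(-60))) = 1/(46 + 12) - (-5)/((-1*(-60))) = 1/58 - (-5)/60 = 1/58 - 1*(-1/12) = 1/58 + 1/12 = 35/348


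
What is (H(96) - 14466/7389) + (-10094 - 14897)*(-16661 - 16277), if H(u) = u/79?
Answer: 160166749710476/194577 ≈ 8.2315e+8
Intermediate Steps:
H(u) = u/79 (H(u) = u*(1/79) = u/79)
(H(96) - 14466/7389) + (-10094 - 14897)*(-16661 - 16277) = ((1/79)*96 - 14466/7389) + (-10094 - 14897)*(-16661 - 16277) = (96/79 - 14466*1/7389) - 24991*(-32938) = (96/79 - 4822/2463) + 823153558 = -144490/194577 + 823153558 = 160166749710476/194577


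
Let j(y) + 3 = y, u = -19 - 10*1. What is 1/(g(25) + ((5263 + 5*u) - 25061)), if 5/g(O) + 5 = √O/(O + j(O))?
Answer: -46/917425 ≈ -5.0140e-5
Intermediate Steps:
u = -29 (u = -19 - 10 = -29)
j(y) = -3 + y
g(O) = 5/(-5 + √O/(-3 + 2*O)) (g(O) = 5/(-5 + √O/(O + (-3 + O))) = 5/(-5 + √O/(-3 + 2*O)))
1/(g(25) + ((5263 + 5*u) - 25061)) = 1/(5*(3 - 2*25)/(-15 - √25 + 10*25) + ((5263 + 5*(-29)) - 25061)) = 1/(5*(3 - 50)/(-15 - 1*5 + 250) + ((5263 - 145) - 25061)) = 1/(5*(-47)/(-15 - 5 + 250) + (5118 - 25061)) = 1/(5*(-47)/230 - 19943) = 1/(5*(1/230)*(-47) - 19943) = 1/(-47/46 - 19943) = 1/(-917425/46) = -46/917425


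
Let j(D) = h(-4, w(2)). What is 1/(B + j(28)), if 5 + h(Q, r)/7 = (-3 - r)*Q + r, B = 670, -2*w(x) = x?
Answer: 1/684 ≈ 0.0014620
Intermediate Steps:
w(x) = -x/2
h(Q, r) = -35 + 7*r + 7*Q*(-3 - r) (h(Q, r) = -35 + 7*((-3 - r)*Q + r) = -35 + 7*(Q*(-3 - r) + r) = -35 + 7*(r + Q*(-3 - r)) = -35 + (7*r + 7*Q*(-3 - r)) = -35 + 7*r + 7*Q*(-3 - r))
j(D) = 14 (j(D) = -35 - 21*(-4) + 7*(-½*2) - 7*(-4)*(-½*2) = -35 + 84 + 7*(-1) - 7*(-4)*(-1) = -35 + 84 - 7 - 28 = 14)
1/(B + j(28)) = 1/(670 + 14) = 1/684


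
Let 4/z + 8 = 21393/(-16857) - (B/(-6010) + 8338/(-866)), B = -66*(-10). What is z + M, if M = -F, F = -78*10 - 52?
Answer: 96052555506/114276109 ≈ 840.53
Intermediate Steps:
B = 660
F = -832 (F = -780 - 52 = -832)
z = 974832818/114276109 (z = 4/(-8 + (21393/(-16857) - (660/(-6010) + 8338/(-866)))) = 4/(-8 + (21393*(-1/16857) - (660*(-1/6010) + 8338*(-1/866)))) = 4/(-8 + (-2377/1873 - (-66/601 - 4169/433))) = 4/(-8 + (-2377/1873 - 1*(-2534147/260233))) = 4/(-8 + (-2377/1873 + 2534147/260233)) = 4/(-8 + 4127883490/487416409) = 4/(228552218/487416409) = 4*(487416409/228552218) = 974832818/114276109 ≈ 8.5305)
M = 832 (M = -1*(-832) = 832)
z + M = 974832818/114276109 + 832 = 96052555506/114276109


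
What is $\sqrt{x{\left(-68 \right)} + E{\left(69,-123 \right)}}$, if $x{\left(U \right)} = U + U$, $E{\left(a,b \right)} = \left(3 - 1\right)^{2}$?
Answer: $2 i \sqrt{33} \approx 11.489 i$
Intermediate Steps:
$E{\left(a,b \right)} = 4$ ($E{\left(a,b \right)} = 2^{2} = 4$)
$x{\left(U \right)} = 2 U$
$\sqrt{x{\left(-68 \right)} + E{\left(69,-123 \right)}} = \sqrt{2 \left(-68\right) + 4} = \sqrt{-136 + 4} = \sqrt{-132} = 2 i \sqrt{33}$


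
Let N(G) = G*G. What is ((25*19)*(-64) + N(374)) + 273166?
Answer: 382642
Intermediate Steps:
N(G) = G²
((25*19)*(-64) + N(374)) + 273166 = ((25*19)*(-64) + 374²) + 273166 = (475*(-64) + 139876) + 273166 = (-30400 + 139876) + 273166 = 109476 + 273166 = 382642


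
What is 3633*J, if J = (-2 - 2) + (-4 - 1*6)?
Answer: -50862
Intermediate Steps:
J = -14 (J = -4 + (-4 - 6) = -4 - 10 = -14)
3633*J = 3633*(-14) = -50862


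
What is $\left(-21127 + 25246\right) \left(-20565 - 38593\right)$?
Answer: $-243671802$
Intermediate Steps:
$\left(-21127 + 25246\right) \left(-20565 - 38593\right) = 4119 \left(-59158\right) = -243671802$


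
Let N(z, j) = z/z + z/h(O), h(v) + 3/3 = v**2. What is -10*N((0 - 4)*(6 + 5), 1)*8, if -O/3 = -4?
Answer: -720/13 ≈ -55.385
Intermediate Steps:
O = 12 (O = -3*(-4) = 12)
h(v) = -1 + v**2
N(z, j) = 1 + z/143 (N(z, j) = z/z + z/(-1 + 12**2) = 1 + z/(-1 + 144) = 1 + z/143)
-10*N((0 - 4)*(6 + 5), 1)*8 = -10*(1 + ((0 - 4)*(6 + 5))/143)*8 = -10*(1 + (-4*11)/143)*8 = -10*(1 + (1/143)*(-44))*8 = -10*(1 - 4/13)*8 = -10*9/13*8 = -90/13*8 = -720/13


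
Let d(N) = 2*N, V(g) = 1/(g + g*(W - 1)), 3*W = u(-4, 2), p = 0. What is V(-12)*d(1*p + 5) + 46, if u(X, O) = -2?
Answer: 189/4 ≈ 47.250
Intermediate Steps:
W = -⅔ (W = (⅓)*(-2) = -⅔ ≈ -0.66667)
V(g) = -3/(2*g) (V(g) = 1/(g + g*(-⅔ - 1)) = 1/(g + g*(-5/3)) = 1/(g - 5*g/3) = 1/(-2*g/3) = -3/(2*g))
V(-12)*d(1*p + 5) + 46 = (-3/2/(-12))*(2*(1*0 + 5)) + 46 = (-3/2*(-1/12))*(2*(0 + 5)) + 46 = (2*5)/8 + 46 = (⅛)*10 + 46 = 5/4 + 46 = 189/4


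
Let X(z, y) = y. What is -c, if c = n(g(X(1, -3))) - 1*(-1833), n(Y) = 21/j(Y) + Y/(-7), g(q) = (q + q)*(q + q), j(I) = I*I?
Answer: -5527489/3024 ≈ -1827.9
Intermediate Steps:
j(I) = I²
g(q) = 4*q² (g(q) = (2*q)*(2*q) = 4*q²)
n(Y) = 21/Y² - Y/7 (n(Y) = 21/(Y²) + Y/(-7) = 21/Y² + Y*(-⅐) = 21/Y² - Y/7)
c = 5527489/3024 (c = (21/(4*(-3)²)² - 4*(-3)²/7) - 1*(-1833) = (21/(4*9)² - 4*9/7) + 1833 = (21/36² - ⅐*36) + 1833 = (21*(1/1296) - 36/7) + 1833 = (7/432 - 36/7) + 1833 = -15503/3024 + 1833 = 5527489/3024 ≈ 1827.9)
-c = -1*5527489/3024 = -5527489/3024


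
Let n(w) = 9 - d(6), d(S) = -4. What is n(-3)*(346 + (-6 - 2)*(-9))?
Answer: 5434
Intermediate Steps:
n(w) = 13 (n(w) = 9 - 1*(-4) = 9 + 4 = 13)
n(-3)*(346 + (-6 - 2)*(-9)) = 13*(346 + (-6 - 2)*(-9)) = 13*(346 - 8*(-9)) = 13*(346 + 72) = 13*418 = 5434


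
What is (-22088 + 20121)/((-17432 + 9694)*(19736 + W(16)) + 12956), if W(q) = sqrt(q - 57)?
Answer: 10727470893/832806386338691 - 1087189*I*sqrt(41)/1665612772677382 ≈ 1.2881e-5 - 4.1795e-9*I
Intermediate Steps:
W(q) = sqrt(-57 + q)
(-22088 + 20121)/((-17432 + 9694)*(19736 + W(16)) + 12956) = (-22088 + 20121)/((-17432 + 9694)*(19736 + sqrt(-57 + 16)) + 12956) = -1967/(-7738*(19736 + sqrt(-41)) + 12956) = -1967/(-7738*(19736 + I*sqrt(41)) + 12956) = -1967/((-152717168 - 7738*I*sqrt(41)) + 12956) = -1967/(-152704212 - 7738*I*sqrt(41))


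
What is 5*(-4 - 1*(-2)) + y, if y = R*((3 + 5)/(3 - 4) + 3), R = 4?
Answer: -30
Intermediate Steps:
y = -20 (y = 4*((3 + 5)/(3 - 4) + 3) = 4*(8/(-1) + 3) = 4*(8*(-1) + 3) = 4*(-8 + 3) = 4*(-5) = -20)
5*(-4 - 1*(-2)) + y = 5*(-4 - 1*(-2)) - 20 = 5*(-4 + 2) - 20 = 5*(-2) - 20 = -10 - 20 = -30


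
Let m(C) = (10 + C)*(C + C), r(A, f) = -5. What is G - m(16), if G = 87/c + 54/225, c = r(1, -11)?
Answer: -21229/25 ≈ -849.16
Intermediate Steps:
m(C) = 2*C*(10 + C) (m(C) = (10 + C)*(2*C) = 2*C*(10 + C))
c = -5
G = -429/25 (G = 87/(-5) + 54/225 = 87*(-⅕) + 54*(1/225) = -87/5 + 6/25 = -429/25 ≈ -17.160)
G - m(16) = -429/25 - 2*16*(10 + 16) = -429/25 - 2*16*26 = -429/25 - 1*832 = -429/25 - 832 = -21229/25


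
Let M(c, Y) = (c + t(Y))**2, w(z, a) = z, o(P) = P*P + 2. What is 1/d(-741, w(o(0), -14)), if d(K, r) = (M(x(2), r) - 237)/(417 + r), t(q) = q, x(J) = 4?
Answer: -419/201 ≈ -2.0846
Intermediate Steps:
o(P) = 2 + P**2 (o(P) = P**2 + 2 = 2 + P**2)
M(c, Y) = (Y + c)**2 (M(c, Y) = (c + Y)**2 = (Y + c)**2)
d(K, r) = (-237 + (4 + r)**2)/(417 + r) (d(K, r) = ((r + 4)**2 - 237)/(417 + r) = ((4 + r)**2 - 237)/(417 + r) = (-237 + (4 + r)**2)/(417 + r))
1/d(-741, w(o(0), -14)) = 1/((-237 + (4 + (2 + 0**2))**2)/(417 + (2 + 0**2))) = 1/((-237 + (4 + (2 + 0))**2)/(417 + (2 + 0))) = 1/((-237 + (4 + 2)**2)/(417 + 2)) = 1/((-237 + 6**2)/419) = 1/((-237 + 36)/419) = 1/((1/419)*(-201)) = 1/(-201/419) = -419/201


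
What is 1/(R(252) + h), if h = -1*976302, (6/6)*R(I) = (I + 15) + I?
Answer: -1/975783 ≈ -1.0248e-6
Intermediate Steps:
R(I) = 15 + 2*I (R(I) = (I + 15) + I = (15 + I) + I = 15 + 2*I)
h = -976302
1/(R(252) + h) = 1/((15 + 2*252) - 976302) = 1/((15 + 504) - 976302) = 1/(519 - 976302) = 1/(-975783) = -1/975783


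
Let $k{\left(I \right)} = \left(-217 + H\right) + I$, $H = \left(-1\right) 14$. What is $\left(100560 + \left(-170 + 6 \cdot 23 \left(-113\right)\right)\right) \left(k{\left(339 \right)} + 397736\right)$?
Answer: $33735579824$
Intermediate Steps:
$H = -14$
$k{\left(I \right)} = -231 + I$ ($k{\left(I \right)} = \left(-217 - 14\right) + I = -231 + I$)
$\left(100560 + \left(-170 + 6 \cdot 23 \left(-113\right)\right)\right) \left(k{\left(339 \right)} + 397736\right) = \left(100560 + \left(-170 + 6 \cdot 23 \left(-113\right)\right)\right) \left(\left(-231 + 339\right) + 397736\right) = \left(100560 + \left(-170 + 138 \left(-113\right)\right)\right) \left(108 + 397736\right) = \left(100560 - 15764\right) 397844 = 84796 \cdot 397844 = 33735579824$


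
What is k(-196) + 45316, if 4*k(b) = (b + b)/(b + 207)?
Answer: 498378/11 ≈ 45307.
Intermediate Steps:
k(b) = b/(2*(207 + b)) (k(b) = ((b + b)/(b + 207))/4 = ((2*b)/(207 + b))/4 = (2*b/(207 + b))/4 = b/(2*(207 + b)))
k(-196) + 45316 = (½)*(-196)/(207 - 196) + 45316 = (½)*(-196)/11 + 45316 = (½)*(-196)*(1/11) + 45316 = -98/11 + 45316 = 498378/11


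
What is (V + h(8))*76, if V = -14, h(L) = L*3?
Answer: 760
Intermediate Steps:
h(L) = 3*L
(V + h(8))*76 = (-14 + 3*8)*76 = (-14 + 24)*76 = 10*76 = 760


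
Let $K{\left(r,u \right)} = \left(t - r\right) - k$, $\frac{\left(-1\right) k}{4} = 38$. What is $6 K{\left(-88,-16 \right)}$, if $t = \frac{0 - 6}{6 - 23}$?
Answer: $\frac{24516}{17} \approx 1442.1$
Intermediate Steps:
$k = -152$ ($k = \left(-4\right) 38 = -152$)
$t = \frac{6}{17}$ ($t = - \frac{6}{-17} = \left(-6\right) \left(- \frac{1}{17}\right) = \frac{6}{17} \approx 0.35294$)
$K{\left(r,u \right)} = \frac{2590}{17} - r$ ($K{\left(r,u \right)} = \left(\frac{6}{17} - r\right) - -152 = \left(\frac{6}{17} - r\right) + 152 = \frac{2590}{17} - r$)
$6 K{\left(-88,-16 \right)} = 6 \left(\frac{2590}{17} - -88\right) = 6 \left(\frac{2590}{17} + 88\right) = 6 \cdot \frac{4086}{17} = \frac{24516}{17}$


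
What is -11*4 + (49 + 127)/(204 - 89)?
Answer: -4884/115 ≈ -42.470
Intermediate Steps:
-11*4 + (49 + 127)/(204 - 89) = -44 + 176/115 = -4884/115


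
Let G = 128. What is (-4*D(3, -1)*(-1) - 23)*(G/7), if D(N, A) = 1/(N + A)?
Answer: -384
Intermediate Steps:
D(N, A) = 1/(A + N)
(-4*D(3, -1)*(-1) - 23)*(G/7) = (-4/(-1 + 3)*(-1) - 23)*(128/7) = (-4/2*(-1) - 23)*(128*(⅐)) = (-4*½*(-1) - 23)*(128/7) = (-2*(-1) - 23)*(128/7) = (2 - 23)*(128/7) = -21*128/7 = -384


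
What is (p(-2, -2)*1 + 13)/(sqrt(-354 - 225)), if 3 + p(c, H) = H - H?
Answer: -10*I*sqrt(579)/579 ≈ -0.41559*I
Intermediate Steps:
p(c, H) = -3 (p(c, H) = -3 + (H - H) = -3 + 0 = -3)
(p(-2, -2)*1 + 13)/(sqrt(-354 - 225)) = (-3*1 + 13)/(sqrt(-354 - 225)) = (-3 + 13)/(sqrt(-579)) = 10/((I*sqrt(579))) = 10*(-I*sqrt(579)/579) = -10*I*sqrt(579)/579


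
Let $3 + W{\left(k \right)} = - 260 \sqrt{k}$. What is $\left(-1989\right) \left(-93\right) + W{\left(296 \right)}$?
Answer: $184974 - 520 \sqrt{74} \approx 1.805 \cdot 10^{5}$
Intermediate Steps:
$W{\left(k \right)} = -3 - 260 \sqrt{k}$
$\left(-1989\right) \left(-93\right) + W{\left(296 \right)} = \left(-1989\right) \left(-93\right) - \left(3 + 260 \sqrt{296}\right) = 184977 - \left(3 + 260 \cdot 2 \sqrt{74}\right) = 184977 - \left(3 + 520 \sqrt{74}\right) = 184974 - 520 \sqrt{74}$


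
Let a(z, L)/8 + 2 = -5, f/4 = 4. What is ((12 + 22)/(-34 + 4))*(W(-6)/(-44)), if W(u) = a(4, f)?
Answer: -238/165 ≈ -1.4424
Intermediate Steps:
f = 16 (f = 4*4 = 16)
a(z, L) = -56 (a(z, L) = -16 + 8*(-5) = -16 - 40 = -56)
W(u) = -56
((12 + 22)/(-34 + 4))*(W(-6)/(-44)) = ((12 + 22)/(-34 + 4))*(-56/(-44)) = (34/(-30))*(-56*(-1/44)) = (34*(-1/30))*(14/11) = -17/15*14/11 = -238/165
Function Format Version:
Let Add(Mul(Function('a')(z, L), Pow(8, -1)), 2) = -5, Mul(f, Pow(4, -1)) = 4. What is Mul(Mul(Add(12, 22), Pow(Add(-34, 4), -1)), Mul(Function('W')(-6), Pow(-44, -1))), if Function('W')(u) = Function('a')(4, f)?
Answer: Rational(-238, 165) ≈ -1.4424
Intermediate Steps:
f = 16 (f = Mul(4, 4) = 16)
Function('a')(z, L) = -56 (Function('a')(z, L) = Add(-16, Mul(8, -5)) = Add(-16, -40) = -56)
Function('W')(u) = -56
Mul(Mul(Add(12, 22), Pow(Add(-34, 4), -1)), Mul(Function('W')(-6), Pow(-44, -1))) = Mul(Mul(Add(12, 22), Pow(Add(-34, 4), -1)), Mul(-56, Pow(-44, -1))) = Mul(Mul(34, Pow(-30, -1)), Mul(-56, Rational(-1, 44))) = Mul(Mul(34, Rational(-1, 30)), Rational(14, 11)) = Mul(Rational(-17, 15), Rational(14, 11)) = Rational(-238, 165)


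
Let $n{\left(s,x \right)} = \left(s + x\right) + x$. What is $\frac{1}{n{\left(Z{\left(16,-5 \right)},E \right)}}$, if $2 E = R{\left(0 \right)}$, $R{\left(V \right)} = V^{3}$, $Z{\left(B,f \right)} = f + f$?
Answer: $- \frac{1}{10} \approx -0.1$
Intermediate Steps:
$Z{\left(B,f \right)} = 2 f$
$E = 0$ ($E = \frac{0^{3}}{2} = \frac{1}{2} \cdot 0 = 0$)
$n{\left(s,x \right)} = s + 2 x$
$\frac{1}{n{\left(Z{\left(16,-5 \right)},E \right)}} = \frac{1}{2 \left(-5\right) + 2 \cdot 0} = \frac{1}{-10 + 0} = \frac{1}{-10} = - \frac{1}{10}$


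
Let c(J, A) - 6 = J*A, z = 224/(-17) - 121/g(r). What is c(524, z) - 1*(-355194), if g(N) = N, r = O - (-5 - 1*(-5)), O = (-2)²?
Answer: 5651557/17 ≈ 3.3244e+5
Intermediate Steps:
O = 4
r = 4 (r = 4 - (-5 - 1*(-5)) = 4 - (-5 + 5) = 4 - 1*0 = 4 + 0 = 4)
z = -2953/68 (z = 224/(-17) - 121/4 = 224*(-1/17) - 121*¼ = -224/17 - 121/4 = -2953/68 ≈ -43.426)
c(J, A) = 6 + A*J (c(J, A) = 6 + J*A = 6 + A*J)
c(524, z) - 1*(-355194) = (6 - 2953/68*524) - 1*(-355194) = (6 - 386843/17) + 355194 = -386741/17 + 355194 = 5651557/17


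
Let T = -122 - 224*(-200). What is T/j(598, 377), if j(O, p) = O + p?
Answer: 44678/975 ≈ 45.824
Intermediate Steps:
T = 44678 (T = -122 + 44800 = 44678)
T/j(598, 377) = 44678/(598 + 377) = 44678/975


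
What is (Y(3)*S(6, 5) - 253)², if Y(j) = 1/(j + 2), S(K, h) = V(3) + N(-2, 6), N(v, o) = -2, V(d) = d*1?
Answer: 1597696/25 ≈ 63908.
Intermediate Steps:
V(d) = d
S(K, h) = 1 (S(K, h) = 3 - 2 = 1)
Y(j) = 1/(2 + j)
(Y(3)*S(6, 5) - 253)² = (1/(2 + 3) - 253)² = (1/5 - 253)² = ((⅕)*1 - 253)² = (⅕ - 253)² = (-1264/5)² = 1597696/25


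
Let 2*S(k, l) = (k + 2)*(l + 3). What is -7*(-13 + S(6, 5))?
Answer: -133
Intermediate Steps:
S(k, l) = (2 + k)*(3 + l)/2 (S(k, l) = ((k + 2)*(l + 3))/2 = ((2 + k)*(3 + l))/2 = (2 + k)*(3 + l)/2)
-7*(-13 + S(6, 5)) = -7*(-13 + (3 + 5 + (3/2)*6 + (½)*6*5)) = -7*(-13 + (3 + 5 + 9 + 15)) = -7*(-13 + 32) = -7*19 = -133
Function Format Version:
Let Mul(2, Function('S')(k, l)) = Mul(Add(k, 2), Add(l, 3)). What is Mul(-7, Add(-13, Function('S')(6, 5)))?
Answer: -133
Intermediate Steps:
Function('S')(k, l) = Mul(Rational(1, 2), Add(2, k), Add(3, l)) (Function('S')(k, l) = Mul(Rational(1, 2), Mul(Add(k, 2), Add(l, 3))) = Mul(Rational(1, 2), Mul(Add(2, k), Add(3, l))) = Mul(Rational(1, 2), Add(2, k), Add(3, l)))
Mul(-7, Add(-13, Function('S')(6, 5))) = Mul(-7, Add(-13, Add(3, 5, Mul(Rational(3, 2), 6), Mul(Rational(1, 2), 6, 5)))) = Mul(-7, Add(-13, Add(3, 5, 9, 15))) = Mul(-7, Add(-13, 32)) = Mul(-7, 19) = -133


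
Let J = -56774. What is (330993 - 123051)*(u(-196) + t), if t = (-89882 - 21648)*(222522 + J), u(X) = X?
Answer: -3843989743559112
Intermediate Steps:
t = -18485874440 (t = (-89882 - 21648)*(222522 - 56774) = -111530*165748 = -18485874440)
(330993 - 123051)*(u(-196) + t) = (330993 - 123051)*(-196 - 18485874440) = 207942*(-18485874636) = -3843989743559112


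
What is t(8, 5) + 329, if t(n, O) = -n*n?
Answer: 265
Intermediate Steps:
t(n, O) = -n²
t(8, 5) + 329 = -1*8² + 329 = -1*64 + 329 = -64 + 329 = 265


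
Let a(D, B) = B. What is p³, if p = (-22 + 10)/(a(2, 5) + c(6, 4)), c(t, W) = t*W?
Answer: -1728/24389 ≈ -0.070852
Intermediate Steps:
c(t, W) = W*t
p = -12/29 (p = (-22 + 10)/(5 + 4*6) = -12/(5 + 24) = -12/29 ≈ -0.41379)
p³ = (-12/29)³ = -1728/24389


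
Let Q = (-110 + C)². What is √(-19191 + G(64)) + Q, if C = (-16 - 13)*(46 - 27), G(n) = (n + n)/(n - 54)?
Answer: 436921 + I*√479455/5 ≈ 4.3692e+5 + 138.49*I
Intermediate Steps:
G(n) = 2*n/(-54 + n) (G(n) = (2*n)/(-54 + n) = 2*n/(-54 + n))
C = -551 (C = -29*19 = -551)
Q = 436921 (Q = (-110 - 551)² = (-661)² = 436921)
√(-19191 + G(64)) + Q = √(-19191 + 2*64/(-54 + 64)) + 436921 = √(-19191 + 2*64/10) + 436921 = √(-19191 + 2*64*(⅒)) + 436921 = √(-19191 + 64/5) + 436921 = √(-95891/5) + 436921 = I*√479455/5 + 436921 = 436921 + I*√479455/5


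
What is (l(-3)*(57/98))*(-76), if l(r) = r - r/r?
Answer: 8664/49 ≈ 176.82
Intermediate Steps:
l(r) = -1 + r (l(r) = r - 1*1 = r - 1 = -1 + r)
(l(-3)*(57/98))*(-76) = ((-1 - 3)*(57/98))*(-76) = -228/98*(-76) = -4*57/98*(-76) = -114/49*(-76) = 8664/49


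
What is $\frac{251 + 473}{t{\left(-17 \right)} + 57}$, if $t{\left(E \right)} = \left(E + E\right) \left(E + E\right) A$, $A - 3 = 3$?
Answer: $\frac{724}{6993} \approx 0.10353$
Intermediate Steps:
$A = 6$ ($A = 3 + 3 = 6$)
$t{\left(E \right)} = 24 E^{2}$ ($t{\left(E \right)} = \left(E + E\right) \left(E + E\right) 6 = 2 E 2 E 6 = 4 E^{2} \cdot 6 = 24 E^{2}$)
$\frac{251 + 473}{t{\left(-17 \right)} + 57} = \frac{251 + 473}{24 \left(-17\right)^{2} + 57} = \frac{1}{24 \cdot 289 + 57} \cdot 724 = \frac{1}{6936 + 57} \cdot 724 = \frac{1}{6993} \cdot 724 = \frac{724}{6993}$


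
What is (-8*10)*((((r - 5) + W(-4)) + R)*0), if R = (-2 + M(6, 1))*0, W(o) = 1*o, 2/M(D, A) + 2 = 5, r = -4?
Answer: 0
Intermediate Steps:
M(D, A) = ⅔ (M(D, A) = 2/(-2 + 5) = 2/3 = 2*(⅓) = ⅔)
W(o) = o
R = 0 (R = (-2 + ⅔)*0 = -4/3*0 = 0)
(-8*10)*((((r - 5) + W(-4)) + R)*0) = (-8*10)*((((-4 - 5) - 4) + 0)*0) = -80*((-9 - 4) + 0)*0 = -80*(-13 + 0)*0 = -(-1040)*0 = -80*0 = 0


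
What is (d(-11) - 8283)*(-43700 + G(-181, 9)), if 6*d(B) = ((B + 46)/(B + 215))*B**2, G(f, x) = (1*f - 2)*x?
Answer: 459553617479/1224 ≈ 3.7545e+8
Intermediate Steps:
G(f, x) = x*(-2 + f) (G(f, x) = (f - 2)*x = (-2 + f)*x = x*(-2 + f))
d(B) = B**2*(46 + B)/(6*(215 + B)) (d(B) = (((B + 46)/(B + 215))*B**2)/6 = (((46 + B)/(215 + B))*B**2)/6 = (B**2*(46 + B)/(215 + B))/6 = B**2*(46 + B)/(6*(215 + B)))
(d(-11) - 8283)*(-43700 + G(-181, 9)) = ((1/6)*(-11)**2*(46 - 11)/(215 - 11) - 8283)*(-43700 + 9*(-2 - 181)) = ((1/6)*121*35/204 - 8283)*(-43700 + 9*(-183)) = ((1/6)*121*(1/204)*35 - 8283)*(-43700 - 1647) = (4235/1224 - 8283)*(-45347) = -10134157/1224*(-45347) = 459553617479/1224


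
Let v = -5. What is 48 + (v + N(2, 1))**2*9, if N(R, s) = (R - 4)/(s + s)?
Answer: 372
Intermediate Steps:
N(R, s) = (-4 + R)/(2*s) (N(R, s) = (-4 + R)/((2*s)) = (-4 + R)*(1/(2*s)) = (-4 + R)/(2*s))
48 + (v + N(2, 1))**2*9 = 48 + (-5 + (1/2)*(-4 + 2)/1)**2*9 = 48 + (-5 + (1/2)*1*(-2))**2*9 = 48 + (-5 - 1)**2*9 = 48 + (-6)**2*9 = 48 + 36*9 = 48 + 324 = 372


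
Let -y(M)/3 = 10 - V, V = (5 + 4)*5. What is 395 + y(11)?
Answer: 500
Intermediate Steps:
V = 45 (V = 9*5 = 45)
y(M) = 105 (y(M) = -3*(10 - 1*45) = -3*(10 - 45) = -3*(-35) = 105)
395 + y(11) = 395 + 105 = 500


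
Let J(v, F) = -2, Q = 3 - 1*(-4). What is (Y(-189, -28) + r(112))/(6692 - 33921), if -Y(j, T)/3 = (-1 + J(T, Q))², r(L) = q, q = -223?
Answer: 250/27229 ≈ 0.0091814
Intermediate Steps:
Q = 7 (Q = 3 + 4 = 7)
r(L) = -223
Y(j, T) = -27 (Y(j, T) = -3*(-1 - 2)² = -3*(-3)² = -3*9 = -27)
(Y(-189, -28) + r(112))/(6692 - 33921) = (-27 - 223)/(6692 - 33921) = -250/(-27229) = -250*(-1/27229) = 250/27229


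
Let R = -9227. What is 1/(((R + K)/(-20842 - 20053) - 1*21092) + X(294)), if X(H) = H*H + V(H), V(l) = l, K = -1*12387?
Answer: 40895/2684287624 ≈ 1.5235e-5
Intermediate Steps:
K = -12387
X(H) = H + H² (X(H) = H*H + H = H² + H = H + H²)
1/(((R + K)/(-20842 - 20053) - 1*21092) + X(294)) = 1/(((-9227 - 12387)/(-20842 - 20053) - 1*21092) + 294*(1 + 294)) = 1/((-21614/(-40895) - 21092) + 294*295) = 1/((-21614*(-1/40895) - 21092) + 86730) = 1/((21614/40895 - 21092) + 86730) = 1/(-862535726/40895 + 86730) = 1/(2684287624/40895) = 40895/2684287624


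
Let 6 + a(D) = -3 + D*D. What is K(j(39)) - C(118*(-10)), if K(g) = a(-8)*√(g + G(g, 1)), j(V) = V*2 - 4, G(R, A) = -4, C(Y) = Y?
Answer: 1180 + 55*√70 ≈ 1640.2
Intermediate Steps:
a(D) = -9 + D² (a(D) = -6 + (-3 + D*D) = -6 + (-3 + D²) = -9 + D²)
j(V) = -4 + 2*V (j(V) = 2*V - 4 = -4 + 2*V)
K(g) = 55*√(-4 + g) (K(g) = (-9 + (-8)²)*√(g - 4) = (-9 + 64)*√(-4 + g) = 55*√(-4 + g))
K(j(39)) - C(118*(-10)) = 55*√(-4 + (-4 + 2*39)) - 118*(-10) = 55*√(-4 + (-4 + 78)) - 1*(-1180) = 55*√(-4 + 74) + 1180 = 55*√70 + 1180 = 1180 + 55*√70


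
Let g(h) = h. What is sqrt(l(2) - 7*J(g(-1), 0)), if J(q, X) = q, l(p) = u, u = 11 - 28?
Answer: I*sqrt(10) ≈ 3.1623*I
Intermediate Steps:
u = -17
l(p) = -17
sqrt(l(2) - 7*J(g(-1), 0)) = sqrt(-17 - 7*(-1)) = sqrt(-17 + 7) = sqrt(-10) = I*sqrt(10)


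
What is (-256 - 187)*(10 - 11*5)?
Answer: 19935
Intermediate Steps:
(-256 - 187)*(10 - 11*5) = -443*(10 - 55) = -443*(-45) = 19935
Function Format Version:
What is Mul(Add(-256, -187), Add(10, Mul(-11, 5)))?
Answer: 19935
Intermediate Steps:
Mul(Add(-256, -187), Add(10, Mul(-11, 5))) = Mul(-443, Add(10, -55)) = Mul(-443, -45) = 19935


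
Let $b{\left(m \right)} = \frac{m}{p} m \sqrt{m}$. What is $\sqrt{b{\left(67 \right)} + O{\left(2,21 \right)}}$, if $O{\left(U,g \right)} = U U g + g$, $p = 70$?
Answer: $\frac{\sqrt{514500 + 314230 \sqrt{67}}}{70} \approx 25.098$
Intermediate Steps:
$O{\left(U,g \right)} = g + g U^{2}$ ($O{\left(U,g \right)} = U^{2} g + g = g U^{2} + g = g + g U^{2}$)
$b{\left(m \right)} = \frac{m^{\frac{5}{2}}}{70}$ ($b{\left(m \right)} = \frac{m}{70} m \sqrt{m} = \frac{m^{2}}{70} \sqrt{m} = \frac{m^{\frac{5}{2}}}{70}$)
$\sqrt{b{\left(67 \right)} + O{\left(2,21 \right)}} = \sqrt{\frac{67^{\frac{5}{2}}}{70} + 21 \left(1 + 2^{2}\right)} = \sqrt{\frac{4489 \sqrt{67}}{70} + 21 \left(1 + 4\right)} = \sqrt{\frac{4489 \sqrt{67}}{70} + 21 \cdot 5} = \sqrt{\frac{4489 \sqrt{67}}{70} + 105} = \sqrt{105 + \frac{4489 \sqrt{67}}{70}}$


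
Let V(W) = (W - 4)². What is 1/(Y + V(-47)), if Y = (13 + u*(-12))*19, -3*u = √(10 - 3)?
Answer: 178/504417 - 19*√7/2017668 ≈ 0.00032797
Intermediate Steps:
u = -√7/3 (u = -√(10 - 3)/3 = -√7/3 ≈ -0.88192)
V(W) = (-4 + W)²
Y = 247 + 76*√7 (Y = (13 - √7/3*(-12))*19 = (13 + 4*√7)*19 = 247 + 76*√7 ≈ 448.08)
1/(Y + V(-47)) = 1/((247 + 76*√7) + (-4 - 47)²) = 1/((247 + 76*√7) + (-51)²) = 1/((247 + 76*√7) + 2601) = 1/(2848 + 76*√7)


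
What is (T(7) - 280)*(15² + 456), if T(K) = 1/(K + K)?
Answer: -2668839/14 ≈ -1.9063e+5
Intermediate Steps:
T(K) = 1/(2*K)
(T(7) - 280)*(15² + 456) = ((½)/7 - 280)*(15² + 456) = ((½)*(⅐) - 280)*(225 + 456) = (1/14 - 280)*681 = -3919/14*681 = -2668839/14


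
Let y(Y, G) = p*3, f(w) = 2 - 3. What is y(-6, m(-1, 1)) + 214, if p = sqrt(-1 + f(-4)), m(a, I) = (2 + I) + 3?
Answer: 214 + 3*I*sqrt(2) ≈ 214.0 + 4.2426*I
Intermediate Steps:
f(w) = -1
m(a, I) = 5 + I
p = I*sqrt(2) (p = sqrt(-1 - 1) = sqrt(-2) = I*sqrt(2) ≈ 1.4142*I)
y(Y, G) = 3*I*sqrt(2) (y(Y, G) = (I*sqrt(2))*3 = 3*I*sqrt(2))
y(-6, m(-1, 1)) + 214 = 3*I*sqrt(2) + 214 = 214 + 3*I*sqrt(2)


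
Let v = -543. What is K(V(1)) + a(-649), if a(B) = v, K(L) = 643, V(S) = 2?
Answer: 100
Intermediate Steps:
a(B) = -543
K(V(1)) + a(-649) = 643 - 543 = 100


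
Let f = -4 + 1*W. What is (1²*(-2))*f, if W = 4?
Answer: 0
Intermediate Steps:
f = 0 (f = -4 + 1*4 = -4 + 4 = 0)
(1²*(-2))*f = (1²*(-2))*0 = (1*(-2))*0 = -2*0 = 0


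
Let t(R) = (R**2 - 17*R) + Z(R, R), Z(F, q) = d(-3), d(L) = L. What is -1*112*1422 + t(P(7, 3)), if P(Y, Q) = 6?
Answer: -159333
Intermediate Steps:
Z(F, q) = -3
t(R) = -3 + R**2 - 17*R (t(R) = (R**2 - 17*R) - 3 = -3 + R**2 - 17*R)
-1*112*1422 + t(P(7, 3)) = -1*112*1422 + (-3 + 6**2 - 17*6) = -112*1422 + (-3 + 36 - 102) = -159264 - 69 = -159333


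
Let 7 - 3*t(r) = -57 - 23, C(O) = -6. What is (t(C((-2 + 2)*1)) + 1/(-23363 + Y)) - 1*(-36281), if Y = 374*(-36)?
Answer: 1337188369/36827 ≈ 36310.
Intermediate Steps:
Y = -13464
t(r) = 29 (t(r) = 7/3 - (-57 - 23)/3 = 7/3 - 1/3*(-80) = 7/3 + 80/3 = 29)
(t(C((-2 + 2)*1)) + 1/(-23363 + Y)) - 1*(-36281) = (29 + 1/(-23363 - 13464)) - 1*(-36281) = (29 + 1/(-36827)) + 36281 = (29 - 1/36827) + 36281 = 1067982/36827 + 36281 = 1337188369/36827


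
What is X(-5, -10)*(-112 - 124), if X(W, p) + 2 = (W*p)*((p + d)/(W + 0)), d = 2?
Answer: -18408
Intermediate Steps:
X(W, p) = -2 + p*(2 + p) (X(W, p) = -2 + (W*p)*((p + 2)/(W + 0)) = -2 + (W*p)*((2 + p)/W) = -2 + p*(2 + p))
X(-5, -10)*(-112 - 124) = (-2 + (-10)² + 2*(-10))*(-112 - 124) = (-2 + 100 - 20)*(-236) = 78*(-236) = -18408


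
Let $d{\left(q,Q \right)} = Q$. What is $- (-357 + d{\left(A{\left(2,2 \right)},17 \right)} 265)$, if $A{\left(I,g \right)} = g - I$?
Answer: $-4148$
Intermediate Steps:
$- (-357 + d{\left(A{\left(2,2 \right)},17 \right)} 265) = - (-357 + 17 \cdot 265) = - (-357 + 4505) = \left(-1\right) 4148 = -4148$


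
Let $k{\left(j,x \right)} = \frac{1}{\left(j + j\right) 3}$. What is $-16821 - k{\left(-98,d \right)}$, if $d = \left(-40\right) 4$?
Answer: $- \frac{9890747}{588} \approx -16821.0$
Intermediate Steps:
$d = -160$
$k{\left(j,x \right)} = \frac{1}{6 j}$ ($k{\left(j,x \right)} = \frac{1}{2 j 3} = \frac{1}{6 j}$)
$-16821 - k{\left(-98,d \right)} = -16821 - \frac{1}{6 \left(-98\right)} = -16821 - \frac{1}{6} \left(- \frac{1}{98}\right) = -16821 - - \frac{1}{588} = -16821 + \frac{1}{588} = - \frac{9890747}{588}$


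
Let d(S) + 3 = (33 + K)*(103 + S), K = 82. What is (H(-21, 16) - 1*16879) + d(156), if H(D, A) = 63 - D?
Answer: 12987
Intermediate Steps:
d(S) = 11842 + 115*S (d(S) = -3 + (33 + 82)*(103 + S) = -3 + 115*(103 + S) = -3 + (11845 + 115*S) = 11842 + 115*S)
(H(-21, 16) - 1*16879) + d(156) = ((63 - 1*(-21)) - 1*16879) + (11842 + 115*156) = ((63 + 21) - 16879) + (11842 + 17940) = (84 - 16879) + 29782 = -16795 + 29782 = 12987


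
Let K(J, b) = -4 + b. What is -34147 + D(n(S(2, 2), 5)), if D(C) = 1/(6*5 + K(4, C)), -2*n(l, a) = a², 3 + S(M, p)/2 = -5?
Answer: -921967/27 ≈ -34147.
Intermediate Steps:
S(M, p) = -16 (S(M, p) = -6 + 2*(-5) = -6 - 10 = -16)
n(l, a) = -a²/2
D(C) = 1/(26 + C) (D(C) = 1/(6*5 + (-4 + C)) = 1/(30 + (-4 + C)) = 1/(26 + C))
-34147 + D(n(S(2, 2), 5)) = -34147 + 1/(26 - ½*5²) = -34147 + 1/(26 - ½*25) = -34147 + 1/(26 - 25/2) = -34147 + 1/(27/2) = -34147 + 2/27 = -921967/27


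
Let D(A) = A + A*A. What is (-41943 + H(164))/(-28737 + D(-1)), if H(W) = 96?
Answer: 13949/9579 ≈ 1.4562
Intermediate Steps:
D(A) = A + A²
(-41943 + H(164))/(-28737 + D(-1)) = (-41943 + 96)/(-28737 - (1 - 1)) = -41847/(-28737 - 1*0) = -41847/(-28737 + 0) = -41847/(-28737) = -41847*(-1/28737) = 13949/9579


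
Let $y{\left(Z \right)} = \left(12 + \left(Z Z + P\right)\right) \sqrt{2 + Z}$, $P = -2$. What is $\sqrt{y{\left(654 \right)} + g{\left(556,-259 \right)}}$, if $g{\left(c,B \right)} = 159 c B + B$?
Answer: $\sqrt{-22896895 + 1710904 \sqrt{41}} \approx 3455.7 i$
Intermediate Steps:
$g{\left(c,B \right)} = B + 159 B c$ ($g{\left(c,B \right)} = 159 B c + B = B + 159 B c$)
$y{\left(Z \right)} = \sqrt{2 + Z} \left(10 + Z^{2}\right)$ ($y{\left(Z \right)} = \left(12 + \left(Z Z - 2\right)\right) \sqrt{2 + Z} = \left(12 + \left(Z^{2} - 2\right)\right) \sqrt{2 + Z} = \left(12 + \left(-2 + Z^{2}\right)\right) \sqrt{2 + Z} = \left(10 + Z^{2}\right) \sqrt{2 + Z} = \sqrt{2 + Z} \left(10 + Z^{2}\right)$)
$\sqrt{y{\left(654 \right)} + g{\left(556,-259 \right)}} = \sqrt{\sqrt{2 + 654} \left(10 + 654^{2}\right) - 259 \left(1 + 159 \cdot 556\right)} = \sqrt{\sqrt{656} \left(10 + 427716\right) - 259 \left(1 + 88404\right)} = \sqrt{4 \sqrt{41} \cdot 427726 - 22896895} = \sqrt{1710904 \sqrt{41} - 22896895} = \sqrt{-22896895 + 1710904 \sqrt{41}}$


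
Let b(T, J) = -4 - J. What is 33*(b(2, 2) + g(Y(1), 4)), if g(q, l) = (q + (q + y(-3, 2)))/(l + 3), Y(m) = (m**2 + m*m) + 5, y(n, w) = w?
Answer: -858/7 ≈ -122.57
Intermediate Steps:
Y(m) = 5 + 2*m**2 (Y(m) = (m**2 + m**2) + 5 = 2*m**2 + 5 = 5 + 2*m**2)
g(q, l) = (2 + 2*q)/(3 + l) (g(q, l) = (q + (q + 2))/(l + 3) = (q + (2 + q))/(3 + l) = (2 + 2*q)/(3 + l))
33*(b(2, 2) + g(Y(1), 4)) = 33*((-4 - 1*2) + 2*(1 + (5 + 2*1**2))/(3 + 4)) = 33*((-4 - 2) + 2*(1 + (5 + 2*1))/7) = 33*(-6 + 2*(1/7)*(1 + (5 + 2))) = 33*(-6 + 2*(1/7)*(1 + 7)) = 33*(-6 + 2*(1/7)*8) = 33*(-6 + 16/7) = 33*(-26/7) = -858/7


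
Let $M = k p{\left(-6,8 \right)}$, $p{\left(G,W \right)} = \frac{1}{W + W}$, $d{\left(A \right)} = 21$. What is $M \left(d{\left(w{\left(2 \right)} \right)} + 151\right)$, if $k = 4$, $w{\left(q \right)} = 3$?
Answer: $43$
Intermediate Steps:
$p{\left(G,W \right)} = \frac{1}{2 W}$
$M = \frac{1}{4}$ ($M = 4 \frac{1}{2 \cdot 8} = 4 \cdot \frac{1}{2} \cdot \frac{1}{8} = 4 \cdot \frac{1}{16} = \frac{1}{4} \approx 0.25$)
$M \left(d{\left(w{\left(2 \right)} \right)} + 151\right) = \frac{21 + 151}{4} = \frac{1}{4} \cdot 172 = 43$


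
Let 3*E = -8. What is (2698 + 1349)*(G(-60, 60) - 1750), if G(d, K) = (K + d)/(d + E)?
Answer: -7082250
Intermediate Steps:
E = -8/3 (E = (⅓)*(-8) = -8/3 ≈ -2.6667)
G(d, K) = (K + d)/(-8/3 + d) (G(d, K) = (K + d)/(d - 8/3) = (K + d)/(-8/3 + d))
(2698 + 1349)*(G(-60, 60) - 1750) = (2698 + 1349)*(3*(60 - 60)/(-8 + 3*(-60)) - 1750) = 4047*(3*0/(-8 - 180) - 1750) = 4047*(3*0/(-188) - 1750) = 4047*(3*(-1/188)*0 - 1750) = 4047*(0 - 1750) = 4047*(-1750) = -7082250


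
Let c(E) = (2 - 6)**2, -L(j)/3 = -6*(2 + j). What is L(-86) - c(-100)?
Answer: -1528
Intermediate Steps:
L(j) = 36 + 18*j (L(j) = -(-18)*(2 + j) = -3*(-12 - 6*j) = 36 + 18*j)
c(E) = 16 (c(E) = (-4)**2 = 16)
L(-86) - c(-100) = (36 + 18*(-86)) - 1*16 = (36 - 1548) - 16 = -1512 - 16 = -1528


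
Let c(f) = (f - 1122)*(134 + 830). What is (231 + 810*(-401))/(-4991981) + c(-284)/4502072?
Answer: -663096643502/2809282235579 ≈ -0.23604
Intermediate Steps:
c(f) = -1081608 + 964*f (c(f) = (-1122 + f)*964 = -1081608 + 964*f)
(231 + 810*(-401))/(-4991981) + c(-284)/4502072 = (231 + 810*(-401))/(-4991981) + (-1081608 + 964*(-284))/4502072 = (231 - 324810)*(-1/4991981) + (-1081608 - 273776)*(1/4502072) = -324579*(-1/4991981) - 1355384*1/4502072 = 324579/4991981 - 169423/562759 = -663096643502/2809282235579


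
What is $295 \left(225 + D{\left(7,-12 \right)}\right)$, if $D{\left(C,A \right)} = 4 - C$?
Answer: $65490$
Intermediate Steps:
$295 \left(225 + D{\left(7,-12 \right)}\right) = 295 \left(225 + \left(4 - 7\right)\right) = 295 \left(225 - 3\right) = 295 \cdot 222 = 65490$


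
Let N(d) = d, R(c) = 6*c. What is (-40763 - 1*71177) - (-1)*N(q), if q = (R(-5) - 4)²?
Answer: -110784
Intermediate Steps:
q = 1156 (q = (6*(-5) - 4)² = (-30 - 4)² = (-34)² = 1156)
(-40763 - 1*71177) - (-1)*N(q) = (-40763 - 1*71177) - (-1)*1156 = (-40763 - 71177) - 1*(-1156) = -111940 + 1156 = -110784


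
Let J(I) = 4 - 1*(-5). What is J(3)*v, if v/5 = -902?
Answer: -40590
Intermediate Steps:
v = -4510 (v = 5*(-902) = -4510)
J(I) = 9 (J(I) = 4 + 5 = 9)
J(3)*v = 9*(-4510) = -40590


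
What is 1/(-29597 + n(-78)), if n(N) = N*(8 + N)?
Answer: -1/24137 ≈ -4.1430e-5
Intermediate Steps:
1/(-29597 + n(-78)) = 1/(-29597 - 78*(8 - 78)) = 1/(-29597 - 78*(-70)) = 1/(-29597 + 5460) = 1/(-24137) = -1/24137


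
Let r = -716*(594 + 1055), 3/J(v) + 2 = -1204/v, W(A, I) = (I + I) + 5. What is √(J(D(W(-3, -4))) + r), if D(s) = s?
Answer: I*√1694522388754/1198 ≈ 1086.6*I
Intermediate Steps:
W(A, I) = 5 + 2*I (W(A, I) = 2*I + 5 = 5 + 2*I)
J(v) = 3/(-2 - 1204/v)
r = -1180684 (r = -716*1649 = -1180684)
√(J(D(W(-3, -4))) + r) = √(-3*(5 + 2*(-4))/(1204 + 2*(5 + 2*(-4))) - 1180684) = √(-3*(5 - 8)/(1204 + 2*(5 - 8)) - 1180684) = √(-3*(-3)/(1204 + 2*(-3)) - 1180684) = √(-3*(-3)/(1204 - 6) - 1180684) = √(-3*(-3)/1198 - 1180684) = √(-3*(-3)*1/1198 - 1180684) = √(9/1198 - 1180684) = √(-1414459423/1198) = I*√1694522388754/1198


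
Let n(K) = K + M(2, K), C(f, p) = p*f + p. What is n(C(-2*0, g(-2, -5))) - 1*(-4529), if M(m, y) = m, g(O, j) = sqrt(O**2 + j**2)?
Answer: 4531 + sqrt(29) ≈ 4536.4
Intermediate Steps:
C(f, p) = p + f*p (C(f, p) = f*p + p = p + f*p)
n(K) = 2 + K (n(K) = K + 2 = 2 + K)
n(C(-2*0, g(-2, -5))) - 1*(-4529) = (2 + sqrt((-2)**2 + (-5)**2)*(1 - 2*0)) - 1*(-4529) = (2 + sqrt(4 + 25)*(1 + 0)) + 4529 = (2 + sqrt(29)*1) + 4529 = (2 + sqrt(29)) + 4529 = 4531 + sqrt(29)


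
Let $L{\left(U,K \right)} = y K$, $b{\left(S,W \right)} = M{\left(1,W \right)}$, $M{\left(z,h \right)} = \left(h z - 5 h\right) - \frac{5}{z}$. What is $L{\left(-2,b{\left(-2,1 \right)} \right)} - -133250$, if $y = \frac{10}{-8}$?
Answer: $\frac{533045}{4} \approx 1.3326 \cdot 10^{5}$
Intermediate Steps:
$M{\left(z,h \right)} = - 5 h - \frac{5}{z} + h z$ ($M{\left(z,h \right)} = \left(- 5 h + h z\right) - \frac{5}{z} = - 5 h - \frac{5}{z} + h z$)
$b{\left(S,W \right)} = -5 - 4 W$ ($b{\left(S,W \right)} = \frac{-5 + W 1 \left(-5 + 1\right)}{1} = 1 \left(-5 + W 1 \left(-4\right)\right) = 1 \left(-5 - 4 W\right) = -5 - 4 W$)
$y = - \frac{5}{4}$ ($y = 10 \left(- \frac{1}{8}\right) = - \frac{5}{4} \approx -1.25$)
$L{\left(U,K \right)} = - \frac{5 K}{4}$
$L{\left(-2,b{\left(-2,1 \right)} \right)} - -133250 = - \frac{5 \left(-5 - 4\right)}{4} - -133250 = - \frac{5 \left(-5 - 4\right)}{4} + 133250 = \left(- \frac{5}{4}\right) \left(-9\right) + 133250 = \frac{45}{4} + 133250 = \frac{533045}{4}$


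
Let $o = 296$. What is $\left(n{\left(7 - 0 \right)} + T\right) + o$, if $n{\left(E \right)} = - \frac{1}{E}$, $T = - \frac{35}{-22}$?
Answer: $\frac{45807}{154} \approx 297.45$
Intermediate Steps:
$T = \frac{35}{22}$ ($T = \left(-35\right) \left(- \frac{1}{22}\right) = \frac{35}{22} \approx 1.5909$)
$\left(n{\left(7 - 0 \right)} + T\right) + o = \left(- \frac{1}{7 - 0} + \frac{35}{22}\right) + 296 = \left(- \frac{1}{7 + 0} + \frac{35}{22}\right) + 296 = \left(- \frac{1}{7} + \frac{35}{22}\right) + 296 = \frac{223}{154} + 296 = \frac{45807}{154}$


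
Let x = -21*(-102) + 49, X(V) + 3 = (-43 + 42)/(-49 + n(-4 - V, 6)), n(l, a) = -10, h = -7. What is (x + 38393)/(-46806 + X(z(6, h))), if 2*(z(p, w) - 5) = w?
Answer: -1197228/1380865 ≈ -0.86701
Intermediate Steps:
z(p, w) = 5 + w/2
X(V) = -176/59 (X(V) = -3 + (-43 + 42)/(-49 - 10) = -3 - 1/(-59) = -3 - 1*(-1/59) = -3 + 1/59 = -176/59)
x = 2191 (x = 2142 + 49 = 2191)
(x + 38393)/(-46806 + X(z(6, h))) = (2191 + 38393)/(-46806 - 176/59) = 40584/(-2761730/59) = 40584*(-59/2761730) = -1197228/1380865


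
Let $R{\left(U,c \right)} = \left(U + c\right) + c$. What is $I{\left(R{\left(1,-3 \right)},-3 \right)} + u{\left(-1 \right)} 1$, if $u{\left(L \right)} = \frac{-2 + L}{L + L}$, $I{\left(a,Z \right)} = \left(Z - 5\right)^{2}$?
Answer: $\frac{131}{2} \approx 65.5$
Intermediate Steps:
$R{\left(U,c \right)} = U + 2 c$
$I{\left(a,Z \right)} = \left(-5 + Z\right)^{2}$
$u{\left(L \right)} = \frac{-2 + L}{2 L}$
$I{\left(R{\left(1,-3 \right)},-3 \right)} + u{\left(-1 \right)} 1 = \left(-5 - 3\right)^{2} + \frac{-2 - 1}{2 \left(-1\right)} 1 = \left(-8\right)^{2} + \frac{1}{2} \left(-1\right) \left(-3\right) 1 = 64 + \frac{3}{2} \cdot 1 = 64 + \frac{3}{2} = \frac{131}{2}$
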